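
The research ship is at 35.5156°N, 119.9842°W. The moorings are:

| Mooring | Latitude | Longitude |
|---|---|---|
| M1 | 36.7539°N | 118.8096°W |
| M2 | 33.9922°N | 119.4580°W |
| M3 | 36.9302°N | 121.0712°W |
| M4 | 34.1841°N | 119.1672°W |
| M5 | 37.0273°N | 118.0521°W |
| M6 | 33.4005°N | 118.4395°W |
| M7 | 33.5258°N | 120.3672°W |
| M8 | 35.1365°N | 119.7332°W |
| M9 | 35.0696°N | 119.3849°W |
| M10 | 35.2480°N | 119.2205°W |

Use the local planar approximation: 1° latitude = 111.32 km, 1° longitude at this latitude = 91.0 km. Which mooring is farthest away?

Distances from 35.5156°N, 119.9842°W:
M1: 174.4337 km
M2: 176.2156 km
M3: 185.9634 km
M4: 165.8234 km
M5: 243.3763 km
M6: 274.2214 km
M7: 224.2298 km
M8: 47.9861 km
M9: 73.7510 km
M10: 75.6121 km
Maximum: M6 at 274.2214 km.

M6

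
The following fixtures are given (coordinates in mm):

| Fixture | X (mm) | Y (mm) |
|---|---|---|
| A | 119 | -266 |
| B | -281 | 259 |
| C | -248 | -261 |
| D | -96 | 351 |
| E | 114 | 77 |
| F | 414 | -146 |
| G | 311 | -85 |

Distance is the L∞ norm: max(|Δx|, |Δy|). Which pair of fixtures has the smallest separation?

F and G

Pairwise distances:
A–B: max(|-400|, |525|) = 525 mm
A–C: max(|-367|, |5|) = 367 mm
A–D: max(|-215|, |617|) = 617 mm
A–E: max(|-5|, |343|) = 343 mm
A–F: max(|295|, |120|) = 295 mm
A–G: max(|192|, |181|) = 192 mm
B–C: max(|33|, |-520|) = 520 mm
B–D: max(|185|, |92|) = 185 mm
B–E: max(|395|, |-182|) = 395 mm
B–F: max(|695|, |-405|) = 695 mm
B–G: max(|592|, |-344|) = 592 mm
C–D: max(|152|, |612|) = 612 mm
C–E: max(|362|, |338|) = 362 mm
C–F: max(|662|, |115|) = 662 mm
C–G: max(|559|, |176|) = 559 mm
D–E: max(|210|, |-274|) = 274 mm
D–F: max(|510|, |-497|) = 510 mm
D–G: max(|407|, |-436|) = 436 mm
E–F: max(|300|, |-223|) = 300 mm
E–G: max(|197|, |-162|) = 197 mm
F–G: max(|-103|, |61|) = 103 mm
Closest pair: F–G at 103 mm.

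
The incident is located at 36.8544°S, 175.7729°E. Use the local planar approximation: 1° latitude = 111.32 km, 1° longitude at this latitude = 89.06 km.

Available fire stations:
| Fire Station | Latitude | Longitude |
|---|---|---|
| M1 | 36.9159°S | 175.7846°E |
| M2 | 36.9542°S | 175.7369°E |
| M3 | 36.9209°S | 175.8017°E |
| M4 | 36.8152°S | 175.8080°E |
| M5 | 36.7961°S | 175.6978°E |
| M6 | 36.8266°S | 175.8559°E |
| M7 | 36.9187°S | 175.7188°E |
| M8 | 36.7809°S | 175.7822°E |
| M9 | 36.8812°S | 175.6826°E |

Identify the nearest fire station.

Distances from 36.8544°S, 175.7729°E:
M1: √((-0.0615·111.32)² + (0.0117·89.06)²) = √(46.870181 + 1.085768) = 6.9250 km
M2: √((-0.0998·111.32)² + (-0.0360·89.06)²) = √(123.426234 + 10.279462) = 11.5631 km
M3: √((-0.0665·111.32)² + (0.0288·89.06)²) = √(54.801152 + 6.578856) = 7.8345 km
M4: √((0.0392·111.32)² + (0.0351·89.06)²) = √(19.042262 + 9.771914) = 5.3679 km
M5: √((0.0583·111.32)² + (-0.0751·89.06)²) = √(42.119529 + 44.734775) = 9.3196 km
M6: √((0.0278·111.32)² + (0.0830·89.06)²) = √(9.577143 + 54.641368) = 8.0136 km
M7: √((-0.0643·111.32)² + (-0.0541·89.06)²) = √(51.235189 + 23.214531) = 8.6284 km
M8: √((0.0735·111.32)² + (0.0093·89.06)²) = √(66.945451 + 0.686011) = 8.2238 km
M9: √((-0.0268·111.32)² + (-0.0903·89.06)²) = √(8.900532 + 64.675662) = 8.5777 km
Minimum: M4 at 5.3679 km.

M4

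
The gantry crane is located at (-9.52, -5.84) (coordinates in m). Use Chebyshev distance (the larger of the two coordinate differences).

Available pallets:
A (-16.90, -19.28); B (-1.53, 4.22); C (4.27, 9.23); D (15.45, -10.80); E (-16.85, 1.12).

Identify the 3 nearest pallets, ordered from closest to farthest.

E, B, A

Distances from (-9.52, -5.84):
A: max(|-7.38|, |-13.44|) = 13.44 m
B: max(|7.99|, |10.06|) = 10.06 m
C: max(|13.79|, |15.07|) = 15.07 m
D: max(|24.97|, |-4.96|) = 24.97 m
E: max(|-7.33|, |6.96|) = 7.33 m
Sorted: E (7.33 m) < B (10.06 m) < A (13.44 m) < C (15.07 m) < D (24.97 m)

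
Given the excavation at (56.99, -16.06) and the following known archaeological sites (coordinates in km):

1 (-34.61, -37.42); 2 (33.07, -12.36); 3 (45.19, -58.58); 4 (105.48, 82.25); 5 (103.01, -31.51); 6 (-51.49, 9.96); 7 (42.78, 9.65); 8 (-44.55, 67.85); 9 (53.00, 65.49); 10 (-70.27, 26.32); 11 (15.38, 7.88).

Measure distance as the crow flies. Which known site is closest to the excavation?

2

Distances from (56.99, -16.06):
1: 94.06 km
2: 24.20 km
3: 44.13 km
4: 109.62 km
5: 48.54 km
6: 111.56 km
7: 29.38 km
8: 131.72 km
9: 81.65 km
10: 134.13 km
11: 48.01 km
Minimum: 2 at 24.20 km.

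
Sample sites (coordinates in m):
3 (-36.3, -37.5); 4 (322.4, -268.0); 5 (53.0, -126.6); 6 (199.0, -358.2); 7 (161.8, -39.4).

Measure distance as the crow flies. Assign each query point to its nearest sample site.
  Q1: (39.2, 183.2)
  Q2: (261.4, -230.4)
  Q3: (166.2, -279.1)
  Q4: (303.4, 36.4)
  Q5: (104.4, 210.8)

Q1→3; Q2→4; Q3→6; Q4→7; Q5→7

Q1 at (39.2, 183.2):
  3: √((-75.5)² + (-220.7)²) = √(5700.250 + 48708.490) = 233.3 m
  4: √((283.2)² + (-451.2)²) = √(80202.240 + 203581.440) = 532.7 m
  5: √((13.8)² + (-309.8)²) = √(190.440 + 95976.040) = 310.1 m
  6: √((159.8)² + (-541.4)²) = √(25536.040 + 293113.960) = 564.5 m
  7: √((122.6)² + (-222.6)²) = √(15030.760 + 49550.760) = 254.1 m
  → nearest: 3 (233.3 m)
Q2 at (261.4, -230.4):
  3: √((-297.7)² + (192.9)²) = √(88625.290 + 37210.410) = 354.7 m
  4: √((61.0)² + (-37.6)²) = √(3721.000 + 1413.760) = 71.7 m
  5: √((-208.4)² + (103.8)²) = √(43430.560 + 10774.440) = 232.8 m
  6: √((-62.4)² + (-127.8)²) = √(3893.760 + 16332.840) = 142.2 m
  7: √((-99.6)² + (191.0)²) = √(9920.160 + 36481.000) = 215.4 m
  → nearest: 4 (71.7 m)
Q3 at (166.2, -279.1):
  3: √((-202.5)² + (241.6)²) = √(41006.250 + 58370.560) = 315.2 m
  4: √((156.2)² + (11.1)²) = √(24398.440 + 123.210) = 156.6 m
  5: √((-113.2)² + (152.5)²) = √(12814.240 + 23256.250) = 189.9 m
  6: √((32.8)² + (-79.1)²) = √(1075.840 + 6256.810) = 85.6 m
  7: √((-4.4)² + (239.7)²) = √(19.360 + 57456.090) = 239.7 m
  → nearest: 6 (85.6 m)
Q4 at (303.4, 36.4):
  3: √((-339.7)² + (-73.9)²) = √(115396.090 + 5461.210) = 347.6 m
  4: √((19.0)² + (-304.4)²) = √(361.000 + 92659.360) = 305.0 m
  5: √((-250.4)² + (-163.0)²) = √(62700.160 + 26569.000) = 298.8 m
  6: √((-104.4)² + (-394.6)²) = √(10899.360 + 155709.160) = 408.2 m
  7: √((-141.6)² + (-75.8)²) = √(20050.560 + 5745.640) = 160.6 m
  → nearest: 7 (160.6 m)
Q5 at (104.4, 210.8):
  3: √((-140.7)² + (-248.3)²) = √(19796.490 + 61652.890) = 285.4 m
  4: √((218.0)² + (-478.8)²) = √(47524.000 + 229249.440) = 526.1 m
  5: √((-51.4)² + (-337.4)²) = √(2641.960 + 113838.760) = 341.3 m
  6: √((94.6)² + (-569.0)²) = √(8949.160 + 323761.000) = 576.8 m
  7: √((57.4)² + (-250.2)²) = √(3294.760 + 62600.040) = 256.7 m
  → nearest: 7 (256.7 m)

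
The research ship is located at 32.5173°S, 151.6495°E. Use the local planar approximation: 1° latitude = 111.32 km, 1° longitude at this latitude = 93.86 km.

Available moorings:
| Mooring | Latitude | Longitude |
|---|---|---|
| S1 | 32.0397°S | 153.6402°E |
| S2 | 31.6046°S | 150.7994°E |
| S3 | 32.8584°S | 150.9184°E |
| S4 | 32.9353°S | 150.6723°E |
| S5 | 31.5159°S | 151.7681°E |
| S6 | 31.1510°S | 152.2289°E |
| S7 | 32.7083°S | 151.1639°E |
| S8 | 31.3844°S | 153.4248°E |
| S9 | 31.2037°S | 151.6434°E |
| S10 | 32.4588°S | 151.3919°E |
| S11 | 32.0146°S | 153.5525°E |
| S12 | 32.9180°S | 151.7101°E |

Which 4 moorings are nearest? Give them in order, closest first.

S10, S12, S7, S3

Distances from 32.5173°S, 151.6495°E:
S1: √((0.4776·111.32)² + (1.9907·93.86)²) = √(2826.669492 + 34911.839526) = 194.2640 km
S2: √((0.9127·111.32)² + (-0.8501·93.86)²) = √(10322.918448 + 6366.505698) = 129.1876 km
S3: √((-0.3411·111.32)² + (-0.7311·93.86)²) = √(1441.815978 + 4708.847954) = 78.4262 km
S4: √((-0.4180·111.32)² + (-0.9772·93.86)²) = √(2165.204689 + 8412.556932) = 102.8482 km
S5: √((1.0014·111.32)² + (0.1186·93.86)²) = √(12426.864687 + 123.916882) = 112.0303 km
S6: √((1.3663·111.32)² + (0.5794·93.86)²) = √(23133.350179 + 2957.454566) = 161.5265 km
S7: √((-0.1910·111.32)² + (-0.4856·93.86)²) = √(452.077747 + 2077.392005) = 50.2938 km
S8: √((1.1329·111.32)² + (1.7753·93.86)²) = √(15904.848950 + 27765.442925) = 208.9744 km
S9: √((1.3136·111.32)² + (-0.0061·93.86)²) = √(21383.198862 + 0.327809) = 146.2311 km
S10: √((0.0585·111.32)² + (-0.2576·93.86)²) = √(42.409009 + 584.591932) = 25.0400 km
S11: √((0.5027·111.32)² + (1.9030·93.86)²) = √(3131.584723 + 31903.525419) = 187.1767 km
S12: √((-0.4007·111.32)² + (0.0606·93.86)²) = √(1989.688456 + 32.352388) = 44.9671 km
Sorted: S10 (25.0400 km) < S12 (44.9671 km) < S7 (50.2938 km) < S3 (78.4262 km) < S4 (102.8482 km) < S5 (112.0303 km) < …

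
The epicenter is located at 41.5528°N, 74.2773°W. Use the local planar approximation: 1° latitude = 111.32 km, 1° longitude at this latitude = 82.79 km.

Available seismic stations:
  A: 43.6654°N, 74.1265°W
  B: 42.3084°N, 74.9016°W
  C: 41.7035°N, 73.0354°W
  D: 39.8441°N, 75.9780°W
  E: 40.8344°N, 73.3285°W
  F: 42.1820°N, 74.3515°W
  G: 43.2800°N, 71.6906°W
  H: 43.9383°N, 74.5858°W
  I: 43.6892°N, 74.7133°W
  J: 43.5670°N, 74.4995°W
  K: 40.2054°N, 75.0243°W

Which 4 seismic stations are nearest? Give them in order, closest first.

F, B, C, E

Distances from 41.5528°N, 74.2773°W:
A: √((2.1126·111.32)² + (0.1508·82.79)²) = √(55307.107536 + 155.868533) = 235.5058 km
B: √((0.7556·111.32)² + (-0.6243·82.79)²) = √(7075.062714 + 2671.421612) = 98.7243 km
C: √((0.1507·111.32)² + (1.2419·82.79)²) = √(281.431626 + 10571.315131) = 104.1765 km
D: √((-1.7087·111.32)² + (-1.7007·82.79)²) = √(36180.789069 + 19824.908366) = 236.6552 km
E: √((-0.7184·111.32)² + (0.9488·82.79)²) = √(6395.566848 + 6170.283481) = 112.0975 km
F: √((0.6292·111.32)² + (-0.0742·82.79)²) = √(4905.957970 + 37.736670) = 70.3114 km
G: √((1.7272·111.32)² + (2.5867·82.79)²) = √(36968.485068 + 45861.461580) = 287.8019 km
H: √((2.3855·111.32)² + (-0.3085·82.79)²) = √(70518.852561 + 652.328123) = 266.7793 km
I: √((2.1364·111.32)² + (-0.4360·82.79)²) = √(56560.277807 + 1302.952981) = 240.5478 km
J: √((2.0142·111.32)² + (-0.2222·82.79)²) = √(50274.942040 + 338.410535) = 224.9741 km
K: √((-1.3474·111.32)² + (-0.7470·82.79)²) = √(22497.770455 + 3824.696415) = 162.2420 km
Sorted: F (70.3114 km) < B (98.7243 km) < C (104.1765 km) < E (112.0975 km) < K (162.2420 km) < J (224.9741 km) < …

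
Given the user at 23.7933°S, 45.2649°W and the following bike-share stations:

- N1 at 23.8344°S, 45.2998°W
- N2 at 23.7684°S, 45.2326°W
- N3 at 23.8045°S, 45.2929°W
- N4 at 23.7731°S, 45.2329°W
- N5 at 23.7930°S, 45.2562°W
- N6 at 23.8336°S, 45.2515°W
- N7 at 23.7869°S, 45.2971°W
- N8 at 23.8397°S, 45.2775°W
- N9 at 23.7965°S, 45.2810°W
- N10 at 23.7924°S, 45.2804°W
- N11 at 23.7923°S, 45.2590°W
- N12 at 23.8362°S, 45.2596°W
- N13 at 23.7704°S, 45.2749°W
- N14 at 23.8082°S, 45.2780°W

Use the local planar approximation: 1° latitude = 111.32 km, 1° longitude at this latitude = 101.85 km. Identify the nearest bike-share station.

Distances from 23.7933°S, 45.2649°W:
N1: √((-0.0411·111.32)² + (-0.0349·101.85)²) = √(20.932931 + 12.634932) = 5.7938 km
N2: √((0.0249·111.32)² + (0.0323·101.85)²) = √(7.683252 + 10.822488) = 4.3018 km
N3: √((-0.0112·111.32)² + (-0.0280·101.85)²) = √(1.554470 + 8.132763) = 3.1124 km
N4: √((0.0202·111.32)² + (0.0320·101.85)²) = √(5.056490 + 10.622385) = 3.9597 km
N5: √((0.0003·111.32)² + (0.0087·101.85)²) = √(0.001115 + 0.785164) = 0.8867 km
N6: √((-0.0403·111.32)² + (0.0134·101.85)²) = √(20.125955 + 1.862652) = 4.6892 km
N7: √((0.0064·111.32)² + (-0.0322·101.85)²) = √(0.507582 + 10.755579) = 3.3561 km
N8: √((-0.0464·111.32)² + (-0.0126·101.85)²) = √(26.679787 + 1.646885) = 5.3223 km
N9: √((-0.0032·111.32)² + (-0.0161·101.85)²) = √(0.126896 + 2.688895) = 1.6780 km
N10: √((0.0009·111.32)² + (-0.0155·101.85)²) = √(0.010038 + 2.492215) = 1.5819 km
N11: √((0.0010·111.32)² + (0.0059·101.85)²) = √(0.012392 + 0.361099) = 0.6111 km
N12: √((-0.0429·111.32)² + (0.0053·101.85)²) = √(22.806623 + 0.291389) = 4.8060 km
N13: √((0.0229·111.32)² + (-0.0100·101.85)²) = √(6.498563 + 1.037342) = 2.7452 km
N14: √((-0.0149·111.32)² + (-0.0131·101.85)²) = √(2.751180 + 1.780183) = 2.1287 km
Minimum: N11 at 0.6111 km.

N11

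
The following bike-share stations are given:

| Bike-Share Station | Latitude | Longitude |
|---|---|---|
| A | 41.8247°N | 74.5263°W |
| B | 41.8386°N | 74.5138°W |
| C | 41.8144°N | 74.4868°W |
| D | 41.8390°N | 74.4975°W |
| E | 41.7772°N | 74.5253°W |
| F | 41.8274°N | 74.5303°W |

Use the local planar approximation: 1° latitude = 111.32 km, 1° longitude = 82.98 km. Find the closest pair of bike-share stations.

A and F

Pairwise distances:
A–B: 1.8628 km
A–C: 3.4725 km
A–D: 2.8715 km
A–E: 5.2884 km
A–F: 0.4478 km
B–C: 3.5039 km
B–D: 1.3533 km
B–E: 6.9013 km
B–F: 1.8518 km
C–D: 2.8788 km
C–E: 5.2302 km
C–F: 3.8889 km
D–E: 7.2560 km
D–F: 3.0125 km
E–F: 5.6036 km
Closest pair: A–F at 0.4478 km.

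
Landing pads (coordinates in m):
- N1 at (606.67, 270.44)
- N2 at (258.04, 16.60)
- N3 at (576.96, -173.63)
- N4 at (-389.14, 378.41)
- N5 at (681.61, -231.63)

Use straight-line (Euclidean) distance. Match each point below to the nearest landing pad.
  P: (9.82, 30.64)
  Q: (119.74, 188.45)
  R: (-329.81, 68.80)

P→N2; Q→N2; R→N4

P at (9.82, 30.64):
  N1: √((596.85)² + (239.80)²) = √(356229.9225 + 57504.0400) = 643.22 m
  N2: √((248.22)² + (-14.04)²) = √(61613.1684 + 197.1216) = 248.62 m
  N3: √((567.14)² + (-204.27)²) = √(321647.7796 + 41726.2329) = 602.81 m
  N4: √((-398.96)² + (347.77)²) = √(159169.0816 + 120943.9729) = 529.26 m
  N5: √((671.79)² + (-262.27)²) = √(451301.8041 + 68785.5529) = 721.17 m
  → nearest: N2 (248.62 m)
Q at (119.74, 188.45):
  N1: √((486.93)² + (81.99)²) = √(237100.8249 + 6722.3601) = 493.78 m
  N2: √((138.30)² + (-171.85)²) = √(19126.8900 + 29532.4225) = 220.59 m
  N3: √((457.22)² + (-362.08)²) = √(209050.1284 + 131101.9264) = 583.23 m
  N4: √((-508.88)² + (189.96)²) = √(258958.8544 + 36084.8016) = 543.18 m
  N5: √((561.87)² + (-420.08)²) = √(315697.8969 + 176467.2064) = 701.54 m
  → nearest: N2 (220.59 m)
R at (-329.81, 68.80):
  N1: √((936.48)² + (201.64)²) = √(876994.7904 + 40658.6896) = 957.94 m
  N2: √((587.85)² + (-52.20)²) = √(345567.6225 + 2724.8400) = 590.16 m
  N3: √((906.77)² + (-242.43)²) = √(822231.8329 + 58772.3049) = 938.62 m
  N4: √((-59.33)² + (309.61)²) = √(3520.0489 + 95858.3521) = 315.24 m
  N5: √((1011.42)² + (-300.43)²) = √(1022970.4164 + 90258.1849) = 1055.10 m
  → nearest: N4 (315.24 m)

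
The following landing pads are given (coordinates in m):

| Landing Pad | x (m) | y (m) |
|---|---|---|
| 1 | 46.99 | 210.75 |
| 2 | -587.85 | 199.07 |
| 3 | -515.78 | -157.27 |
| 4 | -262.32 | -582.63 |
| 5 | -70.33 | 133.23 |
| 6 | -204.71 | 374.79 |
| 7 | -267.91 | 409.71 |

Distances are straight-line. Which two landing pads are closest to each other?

Pairwise distances:
1–2: 634.95 m
1–3: 672.42 m
1–4: 851.54 m
1–5: 140.62 m
1–6: 300.44 m
1–7: 372.49 m
2–3: 363.56 m
2–4: 846.77 m
2–5: 521.69 m
2–6: 421.51 m
2–7: 383.05 m
3–4: 495.15 m
3–5: 531.80 m
3–6: 616.32 m
3–7: 618.79 m
4–5: 741.16 m
4–6: 959.15 m
4–7: 992.36 m
5–6: 276.42 m
5–7: 339.82 m
6–7: 72.21 m
Closest pair: 6–7 at 72.21 m.

6 and 7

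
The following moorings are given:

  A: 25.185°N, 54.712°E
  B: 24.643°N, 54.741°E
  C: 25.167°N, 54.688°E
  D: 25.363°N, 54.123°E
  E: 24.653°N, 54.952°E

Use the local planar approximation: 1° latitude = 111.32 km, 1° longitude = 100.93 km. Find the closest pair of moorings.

A and C

Pairwise distances:
A–B: √((-0.542·111.32)² + (0.029·100.93)²) = √(3640.36532 + 8.56715) = 60.406 km
A–C: √((-0.018·111.32)² + (-0.024·100.93)²) = √(4.01505 + 5.86763) = 3.144 km
A–D: √((0.178·111.32)² + (-0.589·100.93)²) = √(392.63264 + 3534.03736) = 62.663 km
A–E: √((-0.532·111.32)² + (0.240·100.93)²) = √(3507.27371 + 586.76342) = 63.985 km
B–C: √((0.524·111.32)² + (-0.053·100.93)²) = √(3402.58489 + 28.61490) = 58.576 km
B–D: √((0.720·111.32)² + (-0.618·100.93)²) = √(6424.08662 + 3890.60819) = 101.561 km
B–E: √((0.010·111.32)² + (0.211·100.93)²) = √(1.23921 + 453.52941) = 21.325 km
C–D: √((0.196·111.32)² + (-0.565·100.93)²) = √(476.05654 + 3251.90195) = 61.057 km
C–E: √((-0.514·111.32)² + (0.264·100.93)²) = √(3273.95445 + 709.98374) = 63.118 km
D–E: √((-0.710·111.32)² + (0.829·100.93)²) = √(6246.87898 + 7000.83122) = 115.099 km
Closest pair: A–C at 3.144 km.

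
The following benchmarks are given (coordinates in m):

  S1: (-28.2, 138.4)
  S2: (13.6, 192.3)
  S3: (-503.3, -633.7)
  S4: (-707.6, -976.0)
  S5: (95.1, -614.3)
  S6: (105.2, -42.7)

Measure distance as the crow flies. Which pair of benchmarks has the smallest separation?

S1 and S2

Pairwise distances:
S1–S2: 68.2 m
S1–S3: 906.6 m
S1–S4: 1305.2 m
S1–S5: 762.7 m
S1–S6: 224.9 m
S2–S3: 974.4 m
S2–S4: 1373.0 m
S2–S5: 810.7 m
S2–S6: 252.2 m
S3–S4: 398.6 m
S3–S5: 598.7 m
S3–S6: 848.3 m
S4–S5: 880.4 m
S4–S6: 1237.6 m
S5–S6: 571.7 m
Closest pair: S1–S2 at 68.2 m.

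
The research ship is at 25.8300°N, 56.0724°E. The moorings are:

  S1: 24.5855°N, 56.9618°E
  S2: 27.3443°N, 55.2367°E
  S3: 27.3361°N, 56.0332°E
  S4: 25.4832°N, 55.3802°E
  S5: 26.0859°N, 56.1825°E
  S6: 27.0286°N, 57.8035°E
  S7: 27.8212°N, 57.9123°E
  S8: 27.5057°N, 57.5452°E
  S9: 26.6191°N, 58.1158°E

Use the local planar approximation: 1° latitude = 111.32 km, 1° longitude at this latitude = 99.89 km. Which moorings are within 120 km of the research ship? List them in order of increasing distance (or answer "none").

S5, S4

Distances from 25.8300°N, 56.0724°E:
S1: √((-1.2445·111.32)² + (0.8894·99.89)²) = √(19192.705404 + 7892.930460) = 164.5771 km
S2: √((1.5143·111.32)² + (-0.8357·99.89)²) = √(28416.477378 + 6968.588672) = 188.1092 km
S3: √((1.5061·111.32)² + (-0.0392·99.89)²) = √(28109.557718 + 15.332613) = 167.7048 km
S4: √((-0.3468·111.32)² + (-0.6922·99.89)²) = √(1490.405941 + 4780.873099) = 79.1914 km
S5: √((0.2559·111.32)² + (0.1101·99.89)²) = √(811.497091 + 120.953562) = 30.5361 km
S6: √((1.1986·111.32)² + (1.7311·99.89)²) = √(17803.071746 + 29901.180802) = 218.4130 km
S7: √((1.9912·111.32)² + (1.8399·99.89)²) = √(49133.325835 + 33777.885957) = 287.9431 km
S8: √((1.6757·111.32)² + (1.4728·99.89)²) = √(34796.770167 + 21643.703570) = 237.5720 km
S9: √((0.7891·111.32)² + (2.0434·99.89)²) = √(7716.324483 + 41663.025485) = 222.2146 km
Threshold 120 km: S5 (30.5361 km), S4 (79.1914 km) are within range.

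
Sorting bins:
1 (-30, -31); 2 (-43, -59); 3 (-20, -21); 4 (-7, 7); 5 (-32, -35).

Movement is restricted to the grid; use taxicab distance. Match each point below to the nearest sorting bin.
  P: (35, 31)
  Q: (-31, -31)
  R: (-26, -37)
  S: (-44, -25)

P at (35, 31):
  1: 127
  2: 168
  3: 107
  4: 66
  5: 133
  → nearest: 4 (66)
Q at (-31, -31):
  1: 1
  2: 40
  3: 21
  4: 62
  5: 5
  → nearest: 1 (1)
R at (-26, -37):
  1: 10
  2: 39
  3: 22
  4: 63
  5: 8
  → nearest: 5 (8)
S at (-44, -25):
  1: 20
  2: 35
  3: 28
  4: 69
  5: 22
  → nearest: 1 (20)

P→4; Q→1; R→5; S→1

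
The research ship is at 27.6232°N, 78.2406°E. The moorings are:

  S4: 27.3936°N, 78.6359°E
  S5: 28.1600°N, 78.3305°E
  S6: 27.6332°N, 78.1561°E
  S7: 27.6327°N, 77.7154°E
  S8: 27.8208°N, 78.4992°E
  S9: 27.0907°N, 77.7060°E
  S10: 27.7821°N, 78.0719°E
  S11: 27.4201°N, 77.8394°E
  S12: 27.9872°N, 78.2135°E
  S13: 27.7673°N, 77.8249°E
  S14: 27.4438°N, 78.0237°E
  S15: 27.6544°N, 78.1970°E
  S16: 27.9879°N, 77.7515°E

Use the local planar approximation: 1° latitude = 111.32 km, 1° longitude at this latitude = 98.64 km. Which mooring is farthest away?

Distances from 27.6232°N, 78.2406°E:
S4: 46.6227 km
S5: 60.4110 km
S6: 8.4091 km
S7: 51.8165 km
S8: 33.6828 km
S9: 79.3387 km
S10: 24.2858 km
S11: 45.5774 km
S12: 40.6086 km
S13: 44.0307 km
S14: 29.2674 km
S15: 5.5280 km
S16: 63.0539 km
Maximum: S9 at 79.3387 km.

S9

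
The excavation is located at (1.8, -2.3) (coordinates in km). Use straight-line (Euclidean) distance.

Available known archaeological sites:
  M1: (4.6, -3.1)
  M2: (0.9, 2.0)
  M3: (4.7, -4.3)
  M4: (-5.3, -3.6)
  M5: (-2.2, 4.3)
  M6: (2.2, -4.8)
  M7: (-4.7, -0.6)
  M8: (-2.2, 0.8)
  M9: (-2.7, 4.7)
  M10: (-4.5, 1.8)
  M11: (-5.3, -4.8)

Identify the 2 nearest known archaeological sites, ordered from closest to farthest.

M6, M1

Distances from (1.8, -2.3):
M1: √((2.8)² + (-0.8)²) = √(7.8400 + 0.6400) = 2.91 km
M2: √((-0.9)² + (4.3)²) = √(0.8100 + 18.4900) = 4.39 km
M3: √((2.9)² + (-2.0)²) = √(8.4100 + 4.0000) = 3.52 km
M4: √((-7.1)² + (-1.3)²) = √(50.4100 + 1.6900) = 7.22 km
M5: √((-4.0)² + (6.6)²) = √(16.0000 + 43.5600) = 7.72 km
M6: √((0.4)² + (-2.5)²) = √(0.1600 + 6.2500) = 2.53 km
M7: √((-6.5)² + (1.7)²) = √(42.2500 + 2.8900) = 6.72 km
M8: √((-4.0)² + (3.1)²) = √(16.0000 + 9.6100) = 5.06 km
M9: √((-4.5)² + (7.0)²) = √(20.2500 + 49.0000) = 8.32 km
M10: √((-6.3)² + (4.1)²) = √(39.6900 + 16.8100) = 7.52 km
M11: √((-7.1)² + (-2.5)²) = √(50.4100 + 6.2500) = 7.53 km
Sorted: M6 (2.53 km) < M1 (2.91 km) < M3 (3.52 km) < M2 (4.39 km) < …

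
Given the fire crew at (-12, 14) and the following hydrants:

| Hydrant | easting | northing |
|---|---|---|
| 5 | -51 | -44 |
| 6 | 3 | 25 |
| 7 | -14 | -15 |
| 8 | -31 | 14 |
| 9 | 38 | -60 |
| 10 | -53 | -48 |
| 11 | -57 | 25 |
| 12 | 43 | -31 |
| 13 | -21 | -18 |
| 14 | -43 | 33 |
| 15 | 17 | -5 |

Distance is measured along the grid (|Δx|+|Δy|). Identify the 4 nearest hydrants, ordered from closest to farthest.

Distances from (-12, 14):
5: |-39| + |-58| = 39 + 58 = 97
6: |15| + |11| = 15 + 11 = 26
7: |-2| + |-29| = 2 + 29 = 31
8: |-19| + |0| = 19 + 0 = 19
9: |50| + |-74| = 50 + 74 = 124
10: |-41| + |-62| = 41 + 62 = 103
11: |-45| + |11| = 45 + 11 = 56
12: |55| + |-45| = 55 + 45 = 100
13: |-9| + |-32| = 9 + 32 = 41
14: |-31| + |19| = 31 + 19 = 50
15: |29| + |-19| = 29 + 19 = 48
Sorted: 8 (19) < 6 (26) < 7 (31) < 13 (41) < 15 (48) < 14 (50) < …

8, 6, 7, 13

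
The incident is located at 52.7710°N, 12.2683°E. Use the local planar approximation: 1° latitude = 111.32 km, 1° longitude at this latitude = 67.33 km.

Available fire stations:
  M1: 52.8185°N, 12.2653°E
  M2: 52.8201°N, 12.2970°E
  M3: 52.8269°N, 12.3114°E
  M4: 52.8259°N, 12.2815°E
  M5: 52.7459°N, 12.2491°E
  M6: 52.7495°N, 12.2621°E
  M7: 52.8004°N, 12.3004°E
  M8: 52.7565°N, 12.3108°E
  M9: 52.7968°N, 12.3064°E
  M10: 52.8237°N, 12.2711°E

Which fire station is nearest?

M6

Distances from 52.7710°N, 12.2683°E:
M1: √((0.0475·111.32)² + (-0.0030·67.33)²) = √(27.959771 + 0.040800) = 5.2916 km
M2: √((0.0491·111.32)² + (0.0287·67.33)²) = √(29.875101 + 3.734058) = 5.7973 km
M3: √((0.0559·111.32)² + (0.0431·67.33)²) = √(38.723090 + 8.421157) = 6.8662 km
M4: √((0.0549·111.32)² + (0.0132·67.33)²) = √(37.350041 + 0.789887) = 6.1758 km
M5: √((-0.0251·111.32)² + (-0.0192·67.33)²) = √(7.807174 + 1.671166) = 3.0787 km
M6: √((-0.0215·111.32)² + (-0.0062·67.33)²) = √(5.728268 + 0.174261) = 2.4295 km
M7: √((0.0294·111.32)² + (0.0321·67.33)²) = √(10.711272 + 4.671187) = 3.9220 km
M8: √((-0.0145·111.32)² + (0.0425·67.33)²) = √(2.605448 + 8.188325) = 3.2854 km
M9: √((0.0258·111.32)² + (0.0381·67.33)²) = √(8.248706 + 6.580626) = 3.8509 km
M10: √((0.0527·111.32)² + (0.0028·67.33)²) = √(34.416573 + 0.035541) = 5.8696 km
Minimum: M6 at 2.4295 km.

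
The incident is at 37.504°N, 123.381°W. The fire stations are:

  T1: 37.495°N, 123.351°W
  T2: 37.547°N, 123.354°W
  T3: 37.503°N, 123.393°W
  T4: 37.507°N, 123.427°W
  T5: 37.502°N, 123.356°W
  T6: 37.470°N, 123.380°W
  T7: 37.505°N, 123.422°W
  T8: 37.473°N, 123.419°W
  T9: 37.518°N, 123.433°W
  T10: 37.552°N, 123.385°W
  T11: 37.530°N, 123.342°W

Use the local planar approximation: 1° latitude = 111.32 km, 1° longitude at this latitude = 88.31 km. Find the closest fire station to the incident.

T3

Distances from 37.504°N, 123.381°W:
T1: 2.832 km
T2: 5.348 km
T3: 1.066 km
T4: 4.076 km
T5: 2.219 km
T6: 3.786 km
T7: 3.622 km
T8: 4.814 km
T9: 4.849 km
T10: 5.355 km
T11: 4.499 km
Minimum: T3 at 1.066 km.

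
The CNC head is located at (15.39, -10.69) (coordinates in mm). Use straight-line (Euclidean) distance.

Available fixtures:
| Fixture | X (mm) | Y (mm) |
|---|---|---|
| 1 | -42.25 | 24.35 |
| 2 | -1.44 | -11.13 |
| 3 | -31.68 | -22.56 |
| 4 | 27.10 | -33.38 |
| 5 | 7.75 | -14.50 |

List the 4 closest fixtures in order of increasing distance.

5, 2, 4, 3

Distances from (15.39, -10.69):
1: √((-57.64)² + (35.04)²) = √(3322.3696 + 1227.8016) = 67.45 mm
2: √((-16.83)² + (-0.44)²) = √(283.2489 + 0.1936) = 16.84 mm
3: √((-47.07)² + (-11.87)²) = √(2215.5849 + 140.8969) = 48.54 mm
4: √((11.71)² + (-22.69)²) = √(137.1241 + 514.8361) = 25.53 mm
5: √((-7.64)² + (-3.81)²) = √(58.3696 + 14.5161) = 8.54 mm
Sorted: 5 (8.54 mm) < 2 (16.84 mm) < 4 (25.53 mm) < 3 (48.54 mm) < 1 (67.45 mm)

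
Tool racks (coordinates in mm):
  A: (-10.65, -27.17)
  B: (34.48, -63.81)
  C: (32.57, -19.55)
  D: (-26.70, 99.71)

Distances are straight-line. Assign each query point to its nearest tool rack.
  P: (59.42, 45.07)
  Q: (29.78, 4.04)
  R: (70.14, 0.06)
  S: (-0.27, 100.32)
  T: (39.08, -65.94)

P→C; Q→C; R→C; S→D; T→B

P at (59.42, 45.07):
  A: 100.64 mm
  B: 111.70 mm
  C: 69.98 mm
  D: 101.99 mm
  → nearest: C (69.98 mm)
Q at (29.78, 4.04):
  A: 51.07 mm
  B: 68.01 mm
  C: 23.75 mm
  D: 111.10 mm
  → nearest: C (23.75 mm)
R at (70.14, 0.06):
  A: 85.26 mm
  B: 73.15 mm
  C: 42.38 mm
  D: 138.95 mm
  → nearest: C (42.38 mm)
S at (-0.27, 100.32):
  A: 127.91 mm
  B: 167.77 mm
  C: 124.29 mm
  D: 26.44 mm
  → nearest: D (26.44 mm)
T at (39.08, -65.94):
  A: 63.06 mm
  B: 5.07 mm
  C: 46.84 mm
  D: 178.23 mm
  → nearest: B (5.07 mm)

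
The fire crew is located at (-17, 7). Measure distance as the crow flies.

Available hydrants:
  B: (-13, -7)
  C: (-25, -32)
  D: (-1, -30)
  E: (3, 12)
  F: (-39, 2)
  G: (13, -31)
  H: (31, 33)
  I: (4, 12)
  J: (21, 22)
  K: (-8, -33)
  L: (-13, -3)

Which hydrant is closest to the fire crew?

L

Distances from (-17, 7):
B: √((4)² + (-14)²) = √(16.000 + 196.000) = 14.6
C: √((-8)² + (-39)²) = √(64.000 + 1521.000) = 39.8
D: √((16)² + (-37)²) = √(256.000 + 1369.000) = 40.3
E: √((20)² + (5)²) = √(400.000 + 25.000) = 20.6
F: √((-22)² + (-5)²) = √(484.000 + 25.000) = 22.6
G: √((30)² + (-38)²) = √(900.000 + 1444.000) = 48.4
H: √((48)² + (26)²) = √(2304.000 + 676.000) = 54.6
I: √((21)² + (5)²) = √(441.000 + 25.000) = 21.6
J: √((38)² + (15)²) = √(1444.000 + 225.000) = 40.9
K: √((9)² + (-40)²) = √(81.000 + 1600.000) = 41.0
L: √((4)² + (-10)²) = √(16.000 + 100.000) = 10.8
Minimum: L at 10.8.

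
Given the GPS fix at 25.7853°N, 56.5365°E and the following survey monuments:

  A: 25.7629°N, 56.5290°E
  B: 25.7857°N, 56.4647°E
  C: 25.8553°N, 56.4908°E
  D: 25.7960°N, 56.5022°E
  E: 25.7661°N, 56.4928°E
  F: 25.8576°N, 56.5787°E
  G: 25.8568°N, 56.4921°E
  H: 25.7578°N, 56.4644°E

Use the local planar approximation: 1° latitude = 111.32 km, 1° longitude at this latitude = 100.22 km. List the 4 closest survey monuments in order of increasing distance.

A, D, E, B

Distances from 25.7853°N, 56.5365°E:
A: √((-0.0224·111.32)² + (-0.0075·100.22)²) = √(6.217881 + 0.564978) = 2.6044 km
B: √((0.0004·111.32)² + (-0.0718·100.22)²) = √(0.001983 + 51.779480) = 7.1959 km
C: √((0.0700·111.32)² + (-0.0457·100.22)²) = √(60.721498 + 20.976895) = 9.0387 km
D: √((0.0107·111.32)² + (-0.0343·100.22)²) = √(1.418776 + 11.816723) = 3.6381 km
E: √((-0.0192·111.32)² + (-0.0437·100.22)²) = √(4.568239 + 19.181019) = 4.8733 km
F: √((0.0723·111.32)² + (0.0422·100.22)²) = √(64.777322 + 17.886843) = 9.0920 km
G: √((0.0715·111.32)² + (-0.0444·100.22)²) = √(63.351730 + 19.800435) = 9.1188 km
H: √((-0.0275·111.32)² + (-0.0721·100.22)²) = √(9.371558 + 52.213082) = 7.8476 km
Sorted: A (2.6044 km) < D (3.6381 km) < E (4.8733 km) < B (7.1959 km) < H (7.8476 km) < C (9.0387 km) < …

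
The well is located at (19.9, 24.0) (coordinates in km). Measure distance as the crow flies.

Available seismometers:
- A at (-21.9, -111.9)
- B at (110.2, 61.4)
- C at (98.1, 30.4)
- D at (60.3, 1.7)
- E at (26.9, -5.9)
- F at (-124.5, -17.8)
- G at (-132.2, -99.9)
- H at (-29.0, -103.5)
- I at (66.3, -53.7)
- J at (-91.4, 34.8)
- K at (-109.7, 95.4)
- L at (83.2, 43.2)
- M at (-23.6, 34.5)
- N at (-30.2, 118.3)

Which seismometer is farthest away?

Distances from (19.9, 24.0):
A: √((-41.8)² + (-135.9)²) = √(1747.240 + 18468.810) = 142.2 km
B: √((90.3)² + (37.4)²) = √(8154.090 + 1398.760) = 97.7 km
C: √((78.2)² + (6.4)²) = √(6115.240 + 40.960) = 78.5 km
D: √((40.4)² + (-22.3)²) = √(1632.160 + 497.290) = 46.1 km
E: √((7.0)² + (-29.9)²) = √(49.000 + 894.010) = 30.7 km
F: √((-144.4)² + (-41.8)²) = √(20851.360 + 1747.240) = 150.3 km
G: √((-152.1)² + (-123.9)²) = √(23134.410 + 15351.210) = 196.2 km
H: √((-48.9)² + (-127.5)²) = √(2391.210 + 16256.250) = 136.6 km
I: √((46.4)² + (-77.7)²) = √(2152.960 + 6037.290) = 90.5 km
J: √((-111.3)² + (10.8)²) = √(12387.690 + 116.640) = 111.8 km
K: √((-129.6)² + (71.4)²) = √(16796.160 + 5097.960) = 148.0 km
L: √((63.3)² + (19.2)²) = √(4006.890 + 368.640) = 66.1 km
M: √((-43.5)² + (10.5)²) = √(1892.250 + 110.250) = 44.7 km
N: √((-50.1)² + (94.3)²) = √(2510.010 + 8892.490) = 106.8 km
Maximum: G at 196.2 km.

G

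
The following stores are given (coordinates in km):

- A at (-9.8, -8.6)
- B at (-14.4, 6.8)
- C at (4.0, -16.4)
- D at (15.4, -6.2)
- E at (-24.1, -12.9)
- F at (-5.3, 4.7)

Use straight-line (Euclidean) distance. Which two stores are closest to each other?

Pairwise distances:
A–B: √((-4.6)² + (15.4)²) = √(21.160 + 237.160) = 16.1 km
A–C: √((13.8)² + (-7.8)²) = √(190.440 + 60.840) = 15.9 km
A–D: √((25.2)² + (2.4)²) = √(635.040 + 5.760) = 25.3 km
A–E: √((-14.3)² + (-4.3)²) = √(204.490 + 18.490) = 14.9 km
A–F: √((4.5)² + (13.3)²) = √(20.250 + 176.890) = 14.0 km
B–C: √((18.4)² + (-23.2)²) = √(338.560 + 538.240) = 29.6 km
B–D: √((29.8)² + (-13.0)²) = √(888.040 + 169.000) = 32.5 km
B–E: √((-9.7)² + (-19.7)²) = √(94.090 + 388.090) = 22.0 km
B–F: √((9.1)² + (-2.1)²) = √(82.810 + 4.410) = 9.3 km
C–D: √((11.4)² + (10.2)²) = √(129.960 + 104.040) = 15.3 km
C–E: √((-28.1)² + (3.5)²) = √(789.610 + 12.250) = 28.3 km
C–F: √((-9.3)² + (21.1)²) = √(86.490 + 445.210) = 23.1 km
D–E: √((-39.5)² + (-6.7)²) = √(1560.250 + 44.890) = 40.1 km
D–F: √((-20.7)² + (10.9)²) = √(428.490 + 118.810) = 23.4 km
E–F: √((18.8)² + (17.6)²) = √(353.440 + 309.760) = 25.8 km
Closest pair: B–F at 9.3 km.

B and F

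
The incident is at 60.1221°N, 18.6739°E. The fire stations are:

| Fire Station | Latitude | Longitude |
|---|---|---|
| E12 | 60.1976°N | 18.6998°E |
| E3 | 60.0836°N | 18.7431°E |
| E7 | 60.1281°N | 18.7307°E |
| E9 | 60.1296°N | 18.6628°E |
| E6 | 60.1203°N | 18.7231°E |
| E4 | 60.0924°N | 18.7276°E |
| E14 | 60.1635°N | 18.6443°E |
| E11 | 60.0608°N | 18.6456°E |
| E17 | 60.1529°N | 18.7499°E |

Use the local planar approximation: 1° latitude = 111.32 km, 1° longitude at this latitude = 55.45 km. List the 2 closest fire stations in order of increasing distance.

E9, E6

Distances from 60.1221°N, 18.6739°E:
E12: 8.5265 km
E3: 5.7526 km
E7: 3.2196 km
E9: 1.0373 km
E6: 2.7355 km
E4: 4.4494 km
E14: 4.8922 km
E11: 7.0020 km
E17: 5.4328 km
Sorted: E9 (1.0373 km) < E6 (2.7355 km) < E7 (3.2196 km) < E4 (4.4494 km) < …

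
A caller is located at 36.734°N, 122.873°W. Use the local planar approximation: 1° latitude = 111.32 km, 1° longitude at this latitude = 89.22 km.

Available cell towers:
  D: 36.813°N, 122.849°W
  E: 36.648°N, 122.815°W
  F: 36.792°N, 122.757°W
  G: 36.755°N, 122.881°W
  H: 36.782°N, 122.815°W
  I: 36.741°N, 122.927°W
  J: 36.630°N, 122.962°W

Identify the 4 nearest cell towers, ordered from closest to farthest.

G, I, H, D

Distances from 36.734°N, 122.873°W:
D: √((0.079·111.32)² + (0.024·89.22)²) = √(77.33936 + 4.58508) = 9.051 km
E: √((-0.086·111.32)² + (0.058·89.22)²) = √(91.65229 + 26.77814) = 10.883 km
F: √((0.058·111.32)² + (0.116·89.22)²) = √(41.68717 + 107.11256) = 12.198 km
G: √((0.021·111.32)² + (-0.008·89.22)²) = √(5.46493 + 0.50945) = 2.444 km
H: √((0.048·111.32)² + (0.058·89.22)²) = √(28.55150 + 26.77814) = 7.438 km
I: √((0.007·111.32)² + (-0.054·89.22)²) = √(0.60721 + 23.21197) = 4.880 km
J: √((-0.104·111.32)² + (-0.089·89.22)²) = √(134.03341 + 63.05281) = 14.039 km
Sorted: G (2.444 km) < I (4.880 km) < H (7.438 km) < D (9.051 km) < E (10.883 km) < F (12.198 km) < …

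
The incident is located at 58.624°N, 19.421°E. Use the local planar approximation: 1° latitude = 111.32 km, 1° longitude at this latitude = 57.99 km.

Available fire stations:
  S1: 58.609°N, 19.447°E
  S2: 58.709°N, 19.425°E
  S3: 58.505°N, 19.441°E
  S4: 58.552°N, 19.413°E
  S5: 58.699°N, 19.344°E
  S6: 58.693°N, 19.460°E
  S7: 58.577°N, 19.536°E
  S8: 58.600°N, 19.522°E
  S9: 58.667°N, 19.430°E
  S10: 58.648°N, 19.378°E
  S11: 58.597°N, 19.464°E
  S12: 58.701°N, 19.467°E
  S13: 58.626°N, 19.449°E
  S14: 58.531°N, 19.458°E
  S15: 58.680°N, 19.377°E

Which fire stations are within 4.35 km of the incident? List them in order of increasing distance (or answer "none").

Distances from 58.624°N, 19.421°E:
S1: √((-0.015·111.32)² + (0.026·57.99)²) = √(2.78823 + 2.27328) = 2.250 km
S2: √((0.085·111.32)² + (0.004·57.99)²) = √(89.53323 + 0.05381) = 9.465 km
S3: √((-0.119·111.32)² + (0.020·57.99)²) = √(175.48513 + 1.34514) = 13.298 km
S4: √((-0.072·111.32)² + (-0.008·57.99)²) = √(64.24087 + 0.21522) = 8.028 km
S5: √((0.075·111.32)² + (-0.077·57.99)²) = √(69.70580 + 19.93828) = 9.468 km
S6: √((0.069·111.32)² + (0.039·57.99)²) = √(58.99899 + 5.11488) = 8.007 km
S7: √((-0.047·111.32)² + (0.115·57.99)²) = √(27.37424 + 44.47356) = 8.476 km
S8: √((-0.024·111.32)² + (0.101·57.99)²) = √(7.13787 + 34.30433) = 6.438 km
S9: √((0.043·111.32)² + (0.009·57.99)²) = √(22.91307 + 0.27239) = 4.815 km
S10: √((0.024·111.32)² + (-0.043·57.99)²) = √(7.13787 + 6.21789) = 3.655 km
S11: √((-0.027·111.32)² + (0.043·57.99)²) = √(9.03387 + 6.21789) = 3.905 km
S12: √((0.077·111.32)² + (0.046·57.99)²) = √(73.47301 + 7.11577) = 8.977 km
S13: √((0.002·111.32)² + (0.028·57.99)²) = √(0.04957 + 2.63647) = 1.639 km
S14: √((-0.093·111.32)² + (0.037·57.99)²) = √(107.17964 + 4.60373) = 10.573 km
S15: √((0.056·111.32)² + (-0.044·57.99)²) = √(38.86176 + 6.51046) = 6.736 km
Threshold 4.35 km: S13 (1.639 km), S1 (2.250 km), S10 (3.655 km), S11 (3.905 km) are within range.

S13, S1, S10, S11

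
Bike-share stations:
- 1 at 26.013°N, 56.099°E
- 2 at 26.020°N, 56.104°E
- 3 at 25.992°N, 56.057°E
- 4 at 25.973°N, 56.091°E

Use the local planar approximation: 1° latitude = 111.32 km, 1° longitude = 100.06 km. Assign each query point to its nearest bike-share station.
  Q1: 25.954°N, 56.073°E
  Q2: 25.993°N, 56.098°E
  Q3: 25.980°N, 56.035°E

Q1 at 25.954°N, 56.073°E:
  1: √((0.059·111.32)² + (0.026·100.06)²) = √(43.13705 + 6.76811) = 7.064 km
  2: √((0.066·111.32)² + (0.031·100.06)²) = √(53.98017 + 9.62154) = 7.975 km
  3: √((0.038·111.32)² + (-0.016·100.06)²) = √(17.89425 + 2.56307) = 4.523 km
  4: √((0.019·111.32)² + (0.018·100.06)²) = √(4.47356 + 3.24389) = 2.778 km
  → nearest: 4 (2.778 km)
Q2 at 25.993°N, 56.098°E:
  1: √((0.020·111.32)² + (0.001·100.06)²) = √(4.95686 + 0.01001) = 2.229 km
  2: √((0.027·111.32)² + (0.006·100.06)²) = √(9.03387 + 0.36043) = 3.065 km
  3: √((-0.001·111.32)² + (-0.041·100.06)²) = √(0.01239 + 16.83018) = 4.104 km
  4: √((-0.020·111.32)² + (-0.007·100.06)²) = √(4.95686 + 0.49059) = 2.334 km
  → nearest: 1 (2.229 km)
Q3 at 25.980°N, 56.035°E:
  1: √((0.033·111.32)² + (0.064·100.06)²) = √(13.49504 + 41.00917) = 7.383 km
  2: √((0.040·111.32)² + (0.069·100.06)²) = √(19.82743 + 47.66715) = 8.216 km
  3: √((0.012·111.32)² + (0.022·100.06)²) = √(1.78447 + 4.84581) = 2.575 km
  4: √((-0.007·111.32)² + (0.056·100.06)²) = √(0.60721 + 31.39764) = 5.657 km
  → nearest: 3 (2.575 km)

Q1→4; Q2→1; Q3→3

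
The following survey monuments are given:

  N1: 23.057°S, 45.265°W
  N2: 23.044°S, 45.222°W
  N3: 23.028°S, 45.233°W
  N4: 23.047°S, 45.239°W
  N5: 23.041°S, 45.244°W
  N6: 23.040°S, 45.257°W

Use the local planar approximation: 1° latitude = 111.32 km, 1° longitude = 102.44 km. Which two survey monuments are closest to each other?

N4 and N5

Pairwise distances:
N1–N2: 4.637 km
N1–N3: 4.601 km
N1–N4: 2.887 km
N1–N5: 2.793 km
N1–N6: 2.062 km
N2–N3: 2.108 km
N2–N4: 1.773 km
N2–N5: 2.278 km
N2–N6: 3.613 km
N3–N4: 2.203 km
N3–N5: 1.834 km
N3–N6: 2.798 km
N4–N5: 0.842 km
N4–N6: 2.002 km
N5–N6: 1.336 km
Closest pair: N4–N5 at 0.842 km.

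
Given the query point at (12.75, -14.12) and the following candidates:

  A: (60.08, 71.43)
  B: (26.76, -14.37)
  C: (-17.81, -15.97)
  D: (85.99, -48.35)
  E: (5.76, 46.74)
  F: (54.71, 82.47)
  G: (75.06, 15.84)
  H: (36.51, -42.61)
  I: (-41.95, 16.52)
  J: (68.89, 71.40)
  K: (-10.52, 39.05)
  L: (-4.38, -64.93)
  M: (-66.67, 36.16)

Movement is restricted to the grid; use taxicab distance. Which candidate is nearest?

Distances from (12.75, -14.12):
A: 132.88
B: 14.26
C: 32.41
D: 107.47
E: 67.85
F: 138.55
G: 92.27
H: 52.25
I: 85.34
J: 141.66
K: 76.44
L: 67.94
M: 129.70
Minimum: B at 14.26.

B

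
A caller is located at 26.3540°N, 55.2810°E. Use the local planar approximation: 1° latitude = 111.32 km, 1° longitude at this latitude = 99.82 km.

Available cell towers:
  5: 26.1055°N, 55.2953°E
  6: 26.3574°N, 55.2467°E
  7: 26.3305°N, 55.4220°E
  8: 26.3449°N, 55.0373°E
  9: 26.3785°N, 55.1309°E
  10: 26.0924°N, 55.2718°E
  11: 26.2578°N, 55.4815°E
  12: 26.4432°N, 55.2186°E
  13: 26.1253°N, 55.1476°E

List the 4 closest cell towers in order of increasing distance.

Distances from 26.3540°N, 55.2810°E:
5: 27.6998 km
6: 3.4447 km
7: 14.3157 km
8: 24.3472 km
9: 15.2292 km
10: 29.1358 km
11: 22.6989 km
12: 11.7217 km
13: 28.7310 km
Sorted: 6 (3.4447 km) < 12 (11.7217 km) < 7 (14.3157 km) < 9 (15.2292 km) < 11 (22.6989 km) < 8 (24.3472 km) < …

6, 12, 7, 9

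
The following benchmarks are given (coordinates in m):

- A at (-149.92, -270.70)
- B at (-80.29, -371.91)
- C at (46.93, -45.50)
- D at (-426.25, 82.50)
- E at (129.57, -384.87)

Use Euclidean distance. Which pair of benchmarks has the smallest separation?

A and B

Pairwise distances:
A–B: √((69.63)² + (-101.21)²) = √(4848.3369 + 10243.4641) = 122.85 m
B–E: √((209.86)² + (-12.96)²) = √(44041.2196 + 167.9616) = 210.26 m
A–C: √((196.85)² + (225.20)²) = √(38749.9225 + 50715.0400) = 299.11 m
A–E: √((279.49)² + (-114.17)²) = √(78114.6601 + 13034.7889) = 301.91 m
C–E: √((82.64)² + (-339.37)²) = √(6829.3696 + 115171.9969) = 349.29 m
B–C: √((127.22)² + (326.41)²) = √(16184.9284 + 106543.4881) = 350.33 m
A–D: √((-276.33)² + (353.20)²) = √(76358.2689 + 124750.2400) = 448.45 m
C–D: √((-473.18)² + (128.00)²) = √(223899.3124 + 16384.0000) = 490.19 m
B–D: √((-345.96)² + (454.41)²) = √(119688.3216 + 206488.4481) = 571.12 m
D–E: √((555.82)² + (-467.37)²) = √(308935.8724 + 218434.7169) = 726.20 m
Closest pair: A–B at 122.85 m.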